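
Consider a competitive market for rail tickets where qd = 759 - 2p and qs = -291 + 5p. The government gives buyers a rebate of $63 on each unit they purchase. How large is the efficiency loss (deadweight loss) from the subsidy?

Pre-subsidy: 759 - 2p = -291 + 5p gives p* = 150, q* = 459.
With the rebate, buyers effectively pay pb = ps − 63, where ps is the price sellers receive.
Demand in terms of ps becomes qd = 759 − 2(ps − 63) = 885 - 2ps. Setting this equal to supply: 885 - 2ps = -291 + 5ps, so ps = 168.
Buyers pay pb = 168 − 63 = 105; q' = -291 + 5·168 = 549.
The subsidy expands output by 549 − 459 = 90 past the efficient level; on those units the gap between marginal cost and willingness to pay runs from 0 up to 63.
DWL = ½ × 63 × 90 = 2835.

Deadweight loss = $2835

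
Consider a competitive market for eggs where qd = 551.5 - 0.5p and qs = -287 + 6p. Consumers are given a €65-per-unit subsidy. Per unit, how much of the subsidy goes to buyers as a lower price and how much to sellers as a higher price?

Buyers gain €60 per unit; sellers gain €5 per unit

Pre-subsidy: 551.5 - 0.5p = -287 + 6p gives p* = 129, q* = 487.
With the rebate, buyers effectively pay pb = ps − 65, where ps is the price sellers receive.
Demand in terms of ps becomes qd = 551.5 − 0.5(ps − 65) = 584 - 0.5ps. Setting this equal to supply: 584 - 0.5ps = -287 + 6ps, so ps = 134.
Buyers pay pb = 134 − 65 = 69; q' = -287 + 6·134 = 517.
Buyers' price falls by p* − pb = 129 − 69 = 60; sellers' price rises by ps − p* = 134 − 129 = 5.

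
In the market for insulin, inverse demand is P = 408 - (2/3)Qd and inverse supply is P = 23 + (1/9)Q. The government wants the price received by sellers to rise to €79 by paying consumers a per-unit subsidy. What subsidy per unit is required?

Required subsidy s = €7 per unit

At a seller price of 79, quantity supplied is -207 + 9·79 = 504.
Buyers absorb 504 only when they pay Pb = 408 − (2/3)·504 = 72.
s = Ps − Pb = 79 − 72 = 7.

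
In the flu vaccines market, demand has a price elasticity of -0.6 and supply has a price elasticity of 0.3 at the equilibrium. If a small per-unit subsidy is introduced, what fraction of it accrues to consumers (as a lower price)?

Consumer share = 1/3

For a small subsidy around the equilibrium, the benefit split depends on the relative slopes, which at a point are proportional to the elasticities.
Buyer share = εs/(εs + |εd|) = 0.3/(0.3 + 0.6) = 1/3; seller share = |εd|/(εs + |εd|) = 2/3.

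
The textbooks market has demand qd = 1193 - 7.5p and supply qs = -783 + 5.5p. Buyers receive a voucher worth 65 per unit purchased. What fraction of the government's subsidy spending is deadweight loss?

Pre-subsidy: 1193 - 7.5p = -783 + 5.5p gives p* = 152, q* = 53.
With the rebate, buyers effectively pay pb = ps − 65, where ps is the price sellers receive.
Demand in terms of ps becomes qd = 1193 − 7.5(ps − 65) = 1680.5 - 7.5ps. Setting this equal to supply: 1680.5 - 7.5ps = -783 + 5.5ps, so ps = 189.5.
Buyers pay pb = 189.5 − 65 = 124.5; q' = -783 + 5.5·189.5 = 259.25.
ΔCS = ½(53 + 259.25)(152 − 124.5) = 4293.4375; ΔPS = ½(53 + 259.25)(189.5 − 152) = 5854.6875.
Government spending = 65 × 259.25 = 16851.25.
DWL = ½ × 65 × (259.25 − 53) = 6703.125; fraction = 6703.125 / 16851.25 = 825/2074.

DWL / government spending = 825/2074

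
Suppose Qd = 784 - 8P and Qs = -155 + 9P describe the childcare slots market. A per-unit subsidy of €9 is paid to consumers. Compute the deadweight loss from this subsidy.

Pre-subsidy: 784 - 8P = -155 + 9P gives P* = 939/17, Q* = 5816/17.
With the rebate, buyers effectively pay Pb = Ps − 9, where Ps is the price sellers receive.
Demand in terms of Ps becomes Qd = 784 − 8(Ps − 9) = 856 - 8Ps. Setting this equal to supply: 856 - 8Ps = -155 + 9Ps, so Ps = 1011/17.
Buyers pay Pb = 1011/17 − 9 = 858/17; Q' = -155 + 9·(1011/17) = 6464/17.
The subsidy expands output by 6464/17 − 5816/17 = 648/17 past the efficient level; on those units the gap between marginal cost and willingness to pay runs from 0 up to 9.
DWL = ½ × 9 × 648/17 = 2916/17.

Deadweight loss = 2916/17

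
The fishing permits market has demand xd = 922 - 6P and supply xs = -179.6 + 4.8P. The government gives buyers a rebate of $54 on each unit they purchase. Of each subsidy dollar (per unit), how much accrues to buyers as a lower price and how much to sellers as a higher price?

Buyers gain $24 per unit; sellers gain $30 per unit

Pre-subsidy: 922 - 6P = -179.6 + 4.8P gives P* = 102, x* = 310.
With the rebate, buyers effectively pay Pb = Ps − 54, where Ps is the price sellers receive.
Demand in terms of Ps becomes xd = 922 − 6(Ps − 54) = 1246 - 6Ps. Setting this equal to supply: 1246 - 6Ps = -179.6 + 4.8Ps, so Ps = 132.
Buyers pay Pb = 132 − 54 = 78; x' = -179.6 + 4.8·132 = 454.
Buyers' price falls by P* − Pb = 102 − 78 = 24; sellers' price rises by Ps − P* = 132 − 102 = 30.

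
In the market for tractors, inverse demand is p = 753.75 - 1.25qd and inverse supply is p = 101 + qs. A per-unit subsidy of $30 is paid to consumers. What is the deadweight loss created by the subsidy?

Pre-subsidy: 753.75 - 1.25q = 101 + q gives q* = 2611/9 and p* = 3520/9.
With the rebate, buyers effectively pay pb = ps − 30, where ps is the price sellers receive.
On the curves, pb = 753.75 - 1.25q and ps = 101 + q; the wedge ps − pb = 30 gives 101 + q − (753.75 - 1.25q) = 30, so q' = 2731/9.
Then pb = 753.75 − 1.25·(2731/9) = 3370/9 and ps = 101 + 1·(2731/9) = 3640/9.
The subsidy expands output by 2731/9 − 2611/9 = 40/3 past the efficient level; on those units the gap between marginal cost and willingness to pay runs from 0 up to 30.
DWL = ½ × 30 × 40/3 = 200.

Deadweight loss = $200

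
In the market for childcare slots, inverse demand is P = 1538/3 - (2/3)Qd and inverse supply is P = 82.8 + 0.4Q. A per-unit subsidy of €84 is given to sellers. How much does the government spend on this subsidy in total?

Government cost = €40467

Pre-subsidy: 1538/3 - (2/3)Q = 82.8 + 0.4Q gives Q* = 403 and P* = 244.
With the subsidy, sellers receive Ps = Pb + 84 for each unit, where Pb is the price buyers pay.
On the curves, Pb = 1538/3 - (2/3)Q and Ps = 82.8 + 0.4Q; the wedge Ps − Pb = 84 gives 82.8 + 0.4Q − (1538/3 - (2/3)Q) = 84, so Q' = 481.75.
Then Pb = 1538/3 − (2/3)·481.75 = 191.5 and Ps = 82.8 + 0.4·481.75 = 275.5.
Government outlay = subsidy × quantity = 84 × 481.75 = 40467.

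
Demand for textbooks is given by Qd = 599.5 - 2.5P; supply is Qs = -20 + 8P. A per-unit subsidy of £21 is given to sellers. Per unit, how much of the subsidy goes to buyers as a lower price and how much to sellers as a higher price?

Pre-subsidy: 599.5 - 2.5P = -20 + 8P gives P* = 59, Q* = 452.
With the subsidy, sellers receive Ps = Pb + 21 for each unit, where Pb is the price buyers pay.
Supply in terms of Pb becomes Qs = -20 + 8(Pb + 21) = 148 + 8Pb. Setting this equal to demand: 599.5 - 2.5Pb = 148 + 8Pb, so Pb = 43.
Sellers receive Ps = 43 + 21 = 64; Q' = 599.5 − 2.5·43 = 492.
Buyers' price falls by P* − Pb = 59 − 43 = 16; sellers' price rises by Ps − P* = 64 − 59 = 5.

Buyers gain £16 per unit; sellers gain £5 per unit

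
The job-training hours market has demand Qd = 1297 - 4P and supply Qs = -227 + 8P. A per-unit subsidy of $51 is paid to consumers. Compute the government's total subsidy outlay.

Government cost = $47175

Pre-subsidy: 1297 - 4P = -227 + 8P gives P* = 127, Q* = 789.
With the rebate, buyers effectively pay Pb = Ps − 51, where Ps is the price sellers receive.
Demand in terms of Ps becomes Qd = 1297 − 4(Ps − 51) = 1501 - 4Ps. Setting this equal to supply: 1501 - 4Ps = -227 + 8Ps, so Ps = 144.
Buyers pay Pb = 144 − 51 = 93; Q' = -227 + 8·144 = 925.
Government outlay = subsidy × quantity = 51 × 925 = 47175.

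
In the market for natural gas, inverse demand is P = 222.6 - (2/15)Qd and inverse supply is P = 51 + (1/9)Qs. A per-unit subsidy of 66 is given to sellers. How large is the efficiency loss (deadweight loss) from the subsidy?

Pre-subsidy: 222.6 - (2/15)Q = 51 + (1/9)Q gives Q* = 702 and P* = 129.
With the subsidy, sellers receive Ps = Pb + 66 for each unit, where Pb is the price buyers pay.
On the curves, Pb = 222.6 - (2/15)Q and Ps = 51 + (1/9)Q; the wedge Ps − Pb = 66 gives 51 + (1/9)Q − (222.6 - (2/15)Q) = 66, so Q' = 972.
Then Pb = 222.6 − (2/15)·972 = 93 and Ps = 51 + (1/9)·972 = 159.
The subsidy expands output by 972 − 702 = 270 past the efficient level; on those units the gap between marginal cost and willingness to pay runs from 0 up to 66.
DWL = ½ × 66 × 270 = 8910.

Deadweight loss = 8910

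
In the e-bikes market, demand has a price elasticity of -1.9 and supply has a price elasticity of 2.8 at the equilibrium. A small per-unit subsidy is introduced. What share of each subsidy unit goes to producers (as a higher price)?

Producer share = 19/47

For a small subsidy around the equilibrium, the benefit split depends on the relative slopes, which at a point are proportional to the elasticities.
Buyer share = εs/(εs + |εd|) = 2.8/(2.8 + 1.9) = 28/47; seller share = |εd|/(εs + |εd|) = 19/47.
So producers capture 19/47 of the subsidy.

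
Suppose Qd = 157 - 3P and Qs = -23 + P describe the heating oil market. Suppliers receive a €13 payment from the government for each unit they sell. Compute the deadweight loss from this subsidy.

Pre-subsidy: 157 - 3P = -23 + P gives P* = 45, Q* = 22.
With the subsidy, sellers receive Ps = Pb + 13 for each unit, where Pb is the price buyers pay.
Supply in terms of Pb becomes Qs = -23 + 1(Pb + 13) = -10 + Pb. Setting this equal to demand: 157 - 3Pb = -10 + Pb, so Pb = 41.75.
Sellers receive Ps = 41.75 + 13 = 54.75; Q' = 157 − 3·41.75 = 31.75.
The subsidy expands output by 31.75 − 22 = 9.75 past the efficient level; on those units the gap between marginal cost and willingness to pay runs from 0 up to 13.
DWL = ½ × 13 × 9.75 = 63.375.

Deadweight loss = €63.375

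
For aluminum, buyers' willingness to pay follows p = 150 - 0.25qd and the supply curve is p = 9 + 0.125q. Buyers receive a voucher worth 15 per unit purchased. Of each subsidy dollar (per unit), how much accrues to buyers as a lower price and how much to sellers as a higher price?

Buyers gain 10 per unit; sellers gain 5 per unit

Pre-subsidy: 150 - 0.25q = 9 + 0.125q gives q* = 376 and p* = 56.
With the rebate, buyers effectively pay pb = ps − 15, where ps is the price sellers receive.
On the curves, pb = 150 - 0.25q and ps = 9 + 0.125q; the wedge ps − pb = 15 gives 9 + 0.125q − (150 - 0.25q) = 15, so q' = 416.
Then pb = 150 − 0.25·416 = 46 and ps = 9 + 0.125·416 = 61.
Buyers' price falls by p* − pb = 56 − 46 = 10; sellers' price rises by ps − p* = 61 − 56 = 5.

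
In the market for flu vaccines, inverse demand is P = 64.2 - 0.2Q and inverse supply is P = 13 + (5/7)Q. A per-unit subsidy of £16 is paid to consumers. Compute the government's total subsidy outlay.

Government cost = £1176

Pre-subsidy: 64.2 - 0.2Q = 13 + (5/7)Q gives Q* = 56 and P* = 53.
With the rebate, buyers effectively pay Pb = Ps − 16, where Ps is the price sellers receive.
On the curves, Pb = 64.2 - 0.2Q and Ps = 13 + (5/7)Q; the wedge Ps − Pb = 16 gives 13 + (5/7)Q − (64.2 - 0.2Q) = 16, so Q' = 73.5.
Then Pb = 64.2 − 0.2·73.5 = 49.5 and Ps = 13 + (5/7)·73.5 = 65.5.
Government outlay = subsidy × quantity = 16 × 73.5 = 1176.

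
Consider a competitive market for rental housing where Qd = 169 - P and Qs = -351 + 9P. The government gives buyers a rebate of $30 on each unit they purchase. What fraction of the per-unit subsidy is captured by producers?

Producer share = 0.1

Pre-subsidy: 169 - P = -351 + 9P gives P* = 52, Q* = 117.
With the rebate, buyers effectively pay Pb = Ps − 30, where Ps is the price sellers receive.
Demand in terms of Ps becomes Qd = 169 − 1(Ps − 30) = 199 - Ps. Setting this equal to supply: 199 - Ps = -351 + 9Ps, so Ps = 55.
Buyers pay Pb = 55 − 30 = 25; Q' = -351 + 9·55 = 144.
Buyers' price falls by P* − Pb = 52 − 25 = 27; sellers' price rises by Ps − P* = 55 − 52 = 3.
So producers capture 3/30 = 0.1 of each unit of subsidy.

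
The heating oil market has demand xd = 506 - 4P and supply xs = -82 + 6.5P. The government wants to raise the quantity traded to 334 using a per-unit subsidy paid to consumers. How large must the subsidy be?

Required subsidy s = 21 per unit

At x = 334, invert demand for the buyer price: Pb = (506 − 334)/4 = 43; invert supply for the seller price: Ps = (334 − (-82))/6.5 = 64.
The subsidy must fill the gap: s = Ps − Pb = 64 − 43 = 21.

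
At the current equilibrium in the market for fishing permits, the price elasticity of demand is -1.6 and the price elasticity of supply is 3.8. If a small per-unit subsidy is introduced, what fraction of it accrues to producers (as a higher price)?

Producer share = 8/27

For a small subsidy around the equilibrium, the benefit split depends on the relative slopes, which at a point are proportional to the elasticities.
Buyer share = εs/(εs + |εd|) = 3.8/(3.8 + 1.6) = 19/27; seller share = |εd|/(εs + |εd|) = 8/27.
So producers capture 8/27 of the subsidy.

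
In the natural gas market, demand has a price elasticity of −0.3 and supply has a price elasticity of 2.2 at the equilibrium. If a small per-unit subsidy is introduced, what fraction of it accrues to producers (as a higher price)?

Producer share = 0.12

For a small subsidy around the equilibrium, the benefit split depends on the relative slopes, which at a point are proportional to the elasticities.
Buyer share = εs/(εs + |εd|) = 2.2/(2.2 + 0.3) = 0.88; seller share = |εd|/(εs + |εd|) = 0.12.
So producers capture 0.12 of the subsidy.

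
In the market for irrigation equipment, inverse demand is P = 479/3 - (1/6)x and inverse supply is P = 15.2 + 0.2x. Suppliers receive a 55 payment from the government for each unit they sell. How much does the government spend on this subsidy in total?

Government cost = 29920

Pre-subsidy: 479/3 - (1/6)x = 15.2 + 0.2x gives x* = 394 and P* = 94.
With the subsidy, sellers receive Ps = Pb + 55 for each unit, where Pb is the price buyers pay.
On the curves, Pb = 479/3 - (1/6)x and Ps = 15.2 + 0.2x; the wedge Ps − Pb = 55 gives 15.2 + 0.2x − (479/3 - (1/6)x) = 55, so x' = 544.
Then Pb = 479/3 − (1/6)·544 = 69 and Ps = 15.2 + 0.2·544 = 124.
Government outlay = subsidy × quantity = 55 × 544 = 29920.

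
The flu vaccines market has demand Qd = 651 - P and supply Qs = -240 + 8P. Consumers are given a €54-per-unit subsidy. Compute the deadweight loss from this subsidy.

Pre-subsidy: 651 - P = -240 + 8P gives P* = 99, Q* = 552.
With the rebate, buyers effectively pay Pb = Ps − 54, where Ps is the price sellers receive.
Demand in terms of Ps becomes Qd = 651 − 1(Ps − 54) = 705 - Ps. Setting this equal to supply: 705 - Ps = -240 + 8Ps, so Ps = 105.
Buyers pay Pb = 105 − 54 = 51; Q' = -240 + 8·105 = 600.
The subsidy expands output by 600 − 552 = 48 past the efficient level; on those units the gap between marginal cost and willingness to pay runs from 0 up to 54.
DWL = ½ × 54 × 48 = 1296.

Deadweight loss = €1296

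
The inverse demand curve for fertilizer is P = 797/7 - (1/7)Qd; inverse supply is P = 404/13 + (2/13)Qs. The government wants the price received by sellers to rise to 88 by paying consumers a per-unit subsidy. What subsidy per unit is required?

Required subsidy s = 27 per unit

At a seller price of 88, quantity supplied is -202 + 6.5·88 = 370.
Buyers absorb 370 only when they pay Pb = 797/7 − (1/7)·370 = 61.
s = Ps − Pb = 88 − 61 = 27.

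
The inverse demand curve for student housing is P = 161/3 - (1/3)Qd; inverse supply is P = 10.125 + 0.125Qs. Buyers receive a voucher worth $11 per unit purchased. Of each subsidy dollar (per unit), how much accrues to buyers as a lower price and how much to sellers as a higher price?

Pre-subsidy: 161/3 - (1/3)Q = 10.125 + 0.125Q gives Q* = 95 and P* = 22.
With the rebate, buyers effectively pay Pb = Ps − 11, where Ps is the price sellers receive.
On the curves, Pb = 161/3 - (1/3)Q and Ps = 10.125 + 0.125Q; the wedge Ps − Pb = 11 gives 10.125 + 0.125Q − (161/3 - (1/3)Q) = 11, so Q' = 119.
Then Pb = 161/3 − (1/3)·119 = 14 and Ps = 10.125 + 0.125·119 = 25.
Buyers' price falls by P* − Pb = 22 − 14 = 8; sellers' price rises by Ps − P* = 25 − 22 = 3.

Buyers gain $8 per unit; sellers gain $3 per unit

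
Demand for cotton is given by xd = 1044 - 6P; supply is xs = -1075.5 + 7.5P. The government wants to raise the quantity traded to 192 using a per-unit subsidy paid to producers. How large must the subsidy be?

At x = 192, invert demand for the buyer price: Pb = (1044 − 192)/6 = 142; invert supply for the seller price: Ps = (192 − (-1075.5))/7.5 = 169.
The subsidy must fill the gap: s = Ps − Pb = 169 − 142 = 27.

Required subsidy s = 27 per unit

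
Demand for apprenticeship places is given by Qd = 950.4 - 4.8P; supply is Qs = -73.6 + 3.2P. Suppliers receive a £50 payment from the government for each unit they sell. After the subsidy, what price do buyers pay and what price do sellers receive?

Pre-subsidy: 950.4 - 4.8P = -73.6 + 3.2P gives P* = 128, Q* = 336.
With the subsidy, sellers receive Ps = Pb + 50 for each unit, where Pb is the price buyers pay.
Supply in terms of Pb becomes Qs = -73.6 + 3.2(Pb + 50) = 86.4 + 3.2Pb. Setting this equal to demand: 950.4 - 4.8Pb = 86.4 + 3.2Pb, so Pb = 108.
Sellers receive Ps = 108 + 50 = 158; Q' = 950.4 − 4.8·108 = 432.

Buyers pay £108; sellers receive £158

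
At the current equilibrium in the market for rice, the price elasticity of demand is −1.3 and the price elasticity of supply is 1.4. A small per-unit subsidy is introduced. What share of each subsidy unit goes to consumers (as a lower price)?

For a small subsidy around the equilibrium, the benefit split depends on the relative slopes, which at a point are proportional to the elasticities.
Buyer share = εs/(εs + |εd|) = 1.4/(1.4 + 1.3) = 14/27; seller share = |εd|/(εs + |εd|) = 13/27.

Consumer share = 14/27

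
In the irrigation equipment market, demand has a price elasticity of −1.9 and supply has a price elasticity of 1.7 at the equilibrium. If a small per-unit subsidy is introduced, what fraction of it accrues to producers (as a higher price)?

Producer share = 19/36

For a small subsidy around the equilibrium, the benefit split depends on the relative slopes, which at a point are proportional to the elasticities.
Buyer share = εs/(εs + |εd|) = 1.7/(1.7 + 1.9) = 17/36; seller share = |εd|/(εs + |εd|) = 19/36.
So producers capture 19/36 of the subsidy.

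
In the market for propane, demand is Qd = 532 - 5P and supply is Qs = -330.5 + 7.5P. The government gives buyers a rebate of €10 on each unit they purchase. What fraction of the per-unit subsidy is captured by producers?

Producer share = 0.4

Pre-subsidy: 532 - 5P = -330.5 + 7.5P gives P* = 69, Q* = 187.
With the rebate, buyers effectively pay Pb = Ps − 10, where Ps is the price sellers receive.
Demand in terms of Ps becomes Qd = 532 − 5(Ps − 10) = 582 - 5Ps. Setting this equal to supply: 582 - 5Ps = -330.5 + 7.5Ps, so Ps = 73.
Buyers pay Pb = 73 − 10 = 63; Q' = -330.5 + 7.5·73 = 217.
Buyers' price falls by P* − Pb = 69 − 63 = 6; sellers' price rises by Ps − P* = 73 − 69 = 4.
So producers capture 4/10 = 0.4 of each unit of subsidy.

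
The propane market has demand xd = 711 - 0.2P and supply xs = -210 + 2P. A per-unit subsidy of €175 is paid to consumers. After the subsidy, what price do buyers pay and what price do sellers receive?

Pre-subsidy: 711 - 0.2P = -210 + 2P gives P* = 4605/11, x* = 6900/11.
With the rebate, buyers effectively pay Pb = Ps − 175, where Ps is the price sellers receive.
Demand in terms of Ps becomes xd = 711 − 0.2(Ps − 175) = 746 - 0.2Ps. Setting this equal to supply: 746 - 0.2Ps = -210 + 2Ps, so Ps = 4780/11.
Buyers pay Pb = 4780/11 − 175 = 2855/11; x' = -210 + 2·(4780/11) = 7250/11.

Buyers pay 2855/11; sellers receive 4780/11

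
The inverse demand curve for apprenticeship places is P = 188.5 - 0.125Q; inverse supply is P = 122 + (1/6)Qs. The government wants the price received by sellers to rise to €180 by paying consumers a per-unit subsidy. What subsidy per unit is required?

Required subsidy s = €35 per unit

At a seller price of 180, quantity supplied is -732 + 6·180 = 348.
Buyers absorb 348 only when they pay Pb = 188.5 − 0.125·348 = 145.
s = Ps − Pb = 180 − 145 = 35.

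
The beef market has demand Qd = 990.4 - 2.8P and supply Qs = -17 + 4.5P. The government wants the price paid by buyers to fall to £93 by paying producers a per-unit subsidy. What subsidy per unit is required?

At a buyer price of 93, quantity demanded is 990.4 − 2.8·93 = 730.
Sellers supply 730 only when they receive Ps with -17 + 4.5·Ps = 730, i.e. Ps = 166.
s = Ps − Pb = 166 − 93 = 73.

Required subsidy s = £73 per unit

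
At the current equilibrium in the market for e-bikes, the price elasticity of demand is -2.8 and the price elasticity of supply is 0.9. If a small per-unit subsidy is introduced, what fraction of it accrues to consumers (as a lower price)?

Consumer share = 9/37

For a small subsidy around the equilibrium, the benefit split depends on the relative slopes, which at a point are proportional to the elasticities.
Buyer share = εs/(εs + |εd|) = 0.9/(0.9 + 2.8) = 9/37; seller share = |εd|/(εs + |εd|) = 28/37.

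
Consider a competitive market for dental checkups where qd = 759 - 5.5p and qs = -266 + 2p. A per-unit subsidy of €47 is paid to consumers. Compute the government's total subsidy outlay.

Government cost = 53768/15

Pre-subsidy: 759 - 5.5p = -266 + 2p gives p* = 410/3, q* = 22/3.
With the rebate, buyers effectively pay pb = ps − 47, where ps is the price sellers receive.
Demand in terms of ps becomes qd = 759 − 5.5(ps − 47) = 1017.5 - 5.5ps. Setting this equal to supply: 1017.5 - 5.5ps = -266 + 2ps, so ps = 2567/15.
Buyers pay pb = 2567/15 − 47 = 1862/15; q' = -266 + 2·(2567/15) = 1144/15.
Government outlay = subsidy × quantity = 47 × 1144/15 = 53768/15.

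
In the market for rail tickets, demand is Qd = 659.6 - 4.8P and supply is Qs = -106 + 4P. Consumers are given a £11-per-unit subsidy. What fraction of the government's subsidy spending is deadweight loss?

Pre-subsidy: 659.6 - 4.8P = -106 + 4P gives P* = 87, Q* = 242.
With the rebate, buyers effectively pay Pb = Ps − 11, where Ps is the price sellers receive.
Demand in terms of Ps becomes Qd = 659.6 − 4.8(Ps − 11) = 712.4 - 4.8Ps. Setting this equal to supply: 712.4 - 4.8Ps = -106 + 4Ps, so Ps = 93.
Buyers pay Pb = 93 − 11 = 82; Q' = -106 + 4·93 = 266.
ΔCS = ½(242 + 266)(87 − 82) = 1270; ΔPS = ½(242 + 266)(93 − 87) = 1524.
Government spending = 11 × 266 = 2926.
DWL = ½ × 11 × (266 − 242) = 132; fraction = 132 / 2926 = 6/133.

DWL / government spending = 6/133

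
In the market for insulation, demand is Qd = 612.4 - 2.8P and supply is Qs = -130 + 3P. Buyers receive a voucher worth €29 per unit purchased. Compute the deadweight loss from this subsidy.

Deadweight loss = €609

Pre-subsidy: 612.4 - 2.8P = -130 + 3P gives P* = 128, Q* = 254.
With the rebate, buyers effectively pay Pb = Ps − 29, where Ps is the price sellers receive.
Demand in terms of Ps becomes Qd = 612.4 − 2.8(Ps − 29) = 693.6 - 2.8Ps. Setting this equal to supply: 693.6 - 2.8Ps = -130 + 3Ps, so Ps = 142.
Buyers pay Pb = 142 − 29 = 113; Q' = -130 + 3·142 = 296.
The subsidy expands output by 296 − 254 = 42 past the efficient level; on those units the gap between marginal cost and willingness to pay runs from 0 up to 29.
DWL = ½ × 29 × 42 = 609.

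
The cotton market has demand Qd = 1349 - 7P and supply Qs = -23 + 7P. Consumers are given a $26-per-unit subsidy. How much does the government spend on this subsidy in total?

Government cost = $19604

Pre-subsidy: 1349 - 7P = -23 + 7P gives P* = 98, Q* = 663.
With the rebate, buyers effectively pay Pb = Ps − 26, where Ps is the price sellers receive.
Demand in terms of Ps becomes Qd = 1349 − 7(Ps − 26) = 1531 - 7Ps. Setting this equal to supply: 1531 - 7Ps = -23 + 7Ps, so Ps = 111.
Buyers pay Pb = 111 − 26 = 85; Q' = -23 + 7·111 = 754.
Government outlay = subsidy × quantity = 26 × 754 = 19604.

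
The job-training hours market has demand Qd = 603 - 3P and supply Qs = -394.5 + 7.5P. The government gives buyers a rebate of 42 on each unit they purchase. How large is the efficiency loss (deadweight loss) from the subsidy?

Pre-subsidy: 603 - 3P = -394.5 + 7.5P gives P* = 95, Q* = 318.
With the rebate, buyers effectively pay Pb = Ps − 42, where Ps is the price sellers receive.
Demand in terms of Ps becomes Qd = 603 − 3(Ps − 42) = 729 - 3Ps. Setting this equal to supply: 729 - 3Ps = -394.5 + 7.5Ps, so Ps = 107.
Buyers pay Pb = 107 − 42 = 65; Q' = -394.5 + 7.5·107 = 408.
The subsidy expands output by 408 − 318 = 90 past the efficient level; on those units the gap between marginal cost and willingness to pay runs from 0 up to 42.
DWL = ½ × 42 × 90 = 1890.

Deadweight loss = 1890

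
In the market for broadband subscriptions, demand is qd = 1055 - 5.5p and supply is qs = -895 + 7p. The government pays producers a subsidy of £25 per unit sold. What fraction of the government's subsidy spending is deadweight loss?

Pre-subsidy: 1055 - 5.5p = -895 + 7p gives p* = 156, q* = 197.
With the subsidy, sellers receive ps = pb + 25 for each unit, where pb is the price buyers pay.
Supply in terms of pb becomes qs = -895 + 7(pb + 25) = -720 + 7pb. Setting this equal to demand: 1055 - 5.5pb = -720 + 7pb, so pb = 142.
Sellers receive ps = 142 + 25 = 167; q' = 1055 − 5.5·142 = 274.
ΔCS = ½(197 + 274)(156 − 142) = 3297; ΔPS = ½(197 + 274)(167 − 156) = 2590.5.
Government spending = 25 × 274 = 6850.
DWL = ½ × 25 × (274 − 197) = 962.5; fraction = 962.5 / 6850 = 77/548.

DWL / government spending = 77/548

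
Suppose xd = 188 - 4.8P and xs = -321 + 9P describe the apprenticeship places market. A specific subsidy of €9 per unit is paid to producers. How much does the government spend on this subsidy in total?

Government cost = 8100/23

Pre-subsidy: 188 - 4.8P = -321 + 9P gives P* = 2545/69, x* = 252/23.
With the subsidy, sellers receive Ps = Pb + 9 for each unit, where Pb is the price buyers pay.
Supply in terms of Pb becomes xs = -321 + 9(Pb + 9) = -240 + 9Pb. Setting this equal to demand: 188 - 4.8Pb = -240 + 9Pb, so Pb = 2140/69.
Sellers receive Ps = 2140/69 + 9 = 2761/69; x' = 188 − 4.8·(2140/69) = 900/23.
Government outlay = subsidy × quantity = 9 × 900/23 = 8100/23.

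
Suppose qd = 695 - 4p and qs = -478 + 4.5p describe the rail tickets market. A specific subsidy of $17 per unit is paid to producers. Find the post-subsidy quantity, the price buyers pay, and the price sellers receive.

q' = 179; buyers pay $129; sellers receive $146

Pre-subsidy: 695 - 4p = -478 + 4.5p gives p* = 138, q* = 143.
With the subsidy, sellers receive ps = pb + 17 for each unit, where pb is the price buyers pay.
Supply in terms of pb becomes qs = -478 + 4.5(pb + 17) = -401.5 + 4.5pb. Setting this equal to demand: 695 - 4pb = -401.5 + 4.5pb, so pb = 129.
Sellers receive ps = 129 + 17 = 146; q' = 695 − 4·129 = 179.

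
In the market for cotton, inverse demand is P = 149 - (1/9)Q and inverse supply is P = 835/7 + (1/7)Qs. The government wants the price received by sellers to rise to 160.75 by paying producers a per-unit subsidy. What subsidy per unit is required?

At a seller price of 160.75, quantity supplied is -835 + 7·160.75 = 290.25.
Buyers absorb 290.25 only when they pay Pb = 149 − (1/9)·290.25 = 116.75.
s = Ps − Pb = 160.75 − 116.75 = 44.

Required subsidy s = 44 per unit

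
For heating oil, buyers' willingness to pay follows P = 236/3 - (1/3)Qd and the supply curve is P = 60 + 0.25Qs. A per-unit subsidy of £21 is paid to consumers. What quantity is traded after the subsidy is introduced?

Pre-subsidy: 236/3 - (1/3)Q = 60 + 0.25Q gives Q* = 32 and P* = 68.
With the rebate, buyers effectively pay Pb = Ps − 21, where Ps is the price sellers receive.
On the curves, Pb = 236/3 - (1/3)Q and Ps = 60 + 0.25Q; the wedge Ps − Pb = 21 gives 60 + 0.25Q − (236/3 - (1/3)Q) = 21, so Q' = 68.
Then Pb = 236/3 − (1/3)·68 = 56 and Ps = 60 + 0.25·68 = 77.

Q' = 68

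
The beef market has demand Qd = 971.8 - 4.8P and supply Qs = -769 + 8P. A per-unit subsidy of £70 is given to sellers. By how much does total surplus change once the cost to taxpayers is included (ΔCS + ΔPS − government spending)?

Net change in total surplus = -£7350

Pre-subsidy: 971.8 - 4.8P = -769 + 8P gives P* = 136, Q* = 319.
With the subsidy, sellers receive Ps = Pb + 70 for each unit, where Pb is the price buyers pay.
Supply in terms of Pb becomes Qs = -769 + 8(Pb + 70) = -209 + 8Pb. Setting this equal to demand: 971.8 - 4.8Pb = -209 + 8Pb, so Pb = 92.25.
Sellers receive Ps = 92.25 + 70 = 162.25; Q' = 971.8 − 4.8·92.25 = 529.
ΔCS = ½(319 + 529)(136 − 92.25) = 18550; ΔPS = ½(319 + 529)(162.25 − 136) = 11130.
Government spending = 70 × 529 = 37030.
Net change = 18550 + 11130 − 37030 = -7350. The loss equals the DWL triangle ½·70·210.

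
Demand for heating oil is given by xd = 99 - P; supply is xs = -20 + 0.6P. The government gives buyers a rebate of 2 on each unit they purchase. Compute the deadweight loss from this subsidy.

Pre-subsidy: 99 - P = -20 + 0.6P gives P* = 74.375, x* = 24.625.
With the rebate, buyers effectively pay Pb = Ps − 2, where Ps is the price sellers receive.
Demand in terms of Ps becomes xd = 99 − 1(Ps − 2) = 101 - Ps. Setting this equal to supply: 101 - Ps = -20 + 0.6Ps, so Ps = 75.625.
Buyers pay Pb = 75.625 − 2 = 73.625; x' = -20 + 0.6·75.625 = 25.375.
The subsidy expands output by 25.375 − 24.625 = 0.75 past the efficient level; on those units the gap between marginal cost and willingness to pay runs from 0 up to 2.
DWL = ½ × 2 × 0.75 = 0.75.

Deadweight loss = 0.75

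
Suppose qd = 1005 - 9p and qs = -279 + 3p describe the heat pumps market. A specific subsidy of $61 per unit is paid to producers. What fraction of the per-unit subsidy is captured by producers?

Pre-subsidy: 1005 - 9p = -279 + 3p gives p* = 107, q* = 42.
With the subsidy, sellers receive ps = pb + 61 for each unit, where pb is the price buyers pay.
Supply in terms of pb becomes qs = -279 + 3(pb + 61) = -96 + 3pb. Setting this equal to demand: 1005 - 9pb = -96 + 3pb, so pb = 91.75.
Sellers receive ps = 91.75 + 61 = 152.75; q' = 1005 − 9·91.75 = 179.25.
Buyers' price falls by p* − pb = 107 − 91.75 = 15.25; sellers' price rises by ps − p* = 152.75 − 107 = 45.75.
So producers capture 45.75/61 = 0.75 of each unit of subsidy.

Producer share = 0.75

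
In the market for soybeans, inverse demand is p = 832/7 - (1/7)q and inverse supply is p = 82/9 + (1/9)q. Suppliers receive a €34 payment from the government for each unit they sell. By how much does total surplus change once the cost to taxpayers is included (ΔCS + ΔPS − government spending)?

Net change in total surplus = -€2275.875

Pre-subsidy: 832/7 - (1/7)q = 82/9 + (1/9)q gives q* = 432.125 and p* = 57.125.
With the subsidy, sellers receive ps = pb + 34 for each unit, where pb is the price buyers pay.
On the curves, pb = 832/7 - (1/7)q and ps = 82/9 + (1/9)q; the wedge ps − pb = 34 gives 82/9 + (1/9)q − (832/7 - (1/7)q) = 34, so q' = 566.
Then pb = 832/7 − (1/7)·566 = 38 and ps = 82/9 + (1/9)·566 = 72.
ΔCS = ½(432.125 + 566)(57.125 − 38) = 9544.5703125; ΔPS = ½(432.125 + 566)(72 − 57.125) = 7423.5546875.
Government spending = 34 × 566 = 19244.
Net change = 9544.5703125 + 7423.5546875 − 19244 = -2275.875. The loss equals the DWL triangle ½·34·133.875.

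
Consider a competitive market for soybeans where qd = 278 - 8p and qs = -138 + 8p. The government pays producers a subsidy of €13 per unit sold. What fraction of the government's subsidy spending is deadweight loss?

DWL / government spending = 13/61

Pre-subsidy: 278 - 8p = -138 + 8p gives p* = 26, q* = 70.
With the subsidy, sellers receive ps = pb + 13 for each unit, where pb is the price buyers pay.
Supply in terms of pb becomes qs = -138 + 8(pb + 13) = -34 + 8pb. Setting this equal to demand: 278 - 8pb = -34 + 8pb, so pb = 19.5.
Sellers receive ps = 19.5 + 13 = 32.5; q' = 278 − 8·19.5 = 122.
ΔCS = ½(70 + 122)(26 − 19.5) = 624; ΔPS = ½(70 + 122)(32.5 − 26) = 624.
Government spending = 13 × 122 = 1586.
DWL = ½ × 13 × (122 − 70) = 338; fraction = 338 / 1586 = 13/61.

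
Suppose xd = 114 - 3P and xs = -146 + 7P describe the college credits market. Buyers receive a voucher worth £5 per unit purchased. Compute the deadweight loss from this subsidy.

Deadweight loss = £26.25

Pre-subsidy: 114 - 3P = -146 + 7P gives P* = 26, x* = 36.
With the rebate, buyers effectively pay Pb = Ps − 5, where Ps is the price sellers receive.
Demand in terms of Ps becomes xd = 114 − 3(Ps − 5) = 129 - 3Ps. Setting this equal to supply: 129 - 3Ps = -146 + 7Ps, so Ps = 27.5.
Buyers pay Pb = 27.5 − 5 = 22.5; x' = -146 + 7·27.5 = 46.5.
The subsidy expands output by 46.5 − 36 = 10.5 past the efficient level; on those units the gap between marginal cost and willingness to pay runs from 0 up to 5.
DWL = ½ × 5 × 10.5 = 26.25.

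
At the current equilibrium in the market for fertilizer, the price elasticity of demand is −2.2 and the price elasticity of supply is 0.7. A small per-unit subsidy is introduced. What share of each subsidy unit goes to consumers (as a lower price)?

For a small subsidy around the equilibrium, the benefit split depends on the relative slopes, which at a point are proportional to the elasticities.
Buyer share = εs/(εs + |εd|) = 0.7/(0.7 + 2.2) = 7/29; seller share = |εd|/(εs + |εd|) = 22/29.

Consumer share = 7/29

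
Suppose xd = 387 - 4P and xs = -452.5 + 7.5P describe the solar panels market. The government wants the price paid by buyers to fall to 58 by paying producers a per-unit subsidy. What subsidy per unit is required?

Required subsidy s = 23 per unit

At a buyer price of 58, quantity demanded is 387 − 4·58 = 155.
Sellers supply 155 only when they receive Ps with -452.5 + 7.5·Ps = 155, i.e. Ps = 81.
s = Ps − Pb = 81 − 58 = 23.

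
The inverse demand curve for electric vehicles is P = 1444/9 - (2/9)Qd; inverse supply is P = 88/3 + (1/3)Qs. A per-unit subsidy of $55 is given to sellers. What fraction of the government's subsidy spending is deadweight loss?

DWL / government spending = 99/670

Pre-subsidy: 1444/9 - (2/9)Q = 88/3 + (1/3)Q gives Q* = 236 and P* = 108.
With the subsidy, sellers receive Ps = Pb + 55 for each unit, where Pb is the price buyers pay.
On the curves, Pb = 1444/9 - (2/9)Q and Ps = 88/3 + (1/3)Q; the wedge Ps − Pb = 55 gives 88/3 + (1/3)Q − (1444/9 - (2/9)Q) = 55, so Q' = 335.
Then Pb = 1444/9 − (2/9)·335 = 86 and Ps = 88/3 + (1/3)·335 = 141.
ΔCS = ½(236 + 335)(108 − 86) = 6281; ΔPS = ½(236 + 335)(141 − 108) = 9421.5.
Government spending = 55 × 335 = 18425.
DWL = ½ × 55 × (335 − 236) = 2722.5; fraction = 2722.5 / 18425 = 99/670.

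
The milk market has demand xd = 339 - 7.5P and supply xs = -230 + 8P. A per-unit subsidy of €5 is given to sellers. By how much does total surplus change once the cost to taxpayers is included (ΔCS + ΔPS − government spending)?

Net change in total surplus = -1500/31

Pre-subsidy: 339 - 7.5P = -230 + 8P gives P* = 1138/31, x* = 1974/31.
With the subsidy, sellers receive Ps = Pb + 5 for each unit, where Pb is the price buyers pay.
Supply in terms of Pb becomes xs = -230 + 8(Pb + 5) = -190 + 8Pb. Setting this equal to demand: 339 - 7.5Pb = -190 + 8Pb, so Pb = 1058/31.
Sellers receive Ps = 1058/31 + 5 = 1213/31; x' = 339 − 7.5·(1058/31) = 2574/31.
ΔCS = ½(1974/31 + 2574/31)(1138/31 − 1058/31) = 181920/961; ΔPS = ½(1974/31 + 2574/31)(1213/31 − 1138/31) = 170550/961.
Government spending = 5 × 2574/31 = 12870/31.
Net change = 181920/961 + 170550/961 − 12870/31 = -1500/31. The loss equals the DWL triangle ½·5·600/31.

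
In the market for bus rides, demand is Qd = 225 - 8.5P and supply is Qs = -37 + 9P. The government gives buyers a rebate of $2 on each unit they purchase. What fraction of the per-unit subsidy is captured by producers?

Producer share = 17/35

Pre-subsidy: 225 - 8.5P = -37 + 9P gives P* = 524/35, Q* = 3421/35.
With the rebate, buyers effectively pay Pb = Ps − 2, where Ps is the price sellers receive.
Demand in terms of Ps becomes Qd = 225 − 8.5(Ps − 2) = 242 - 8.5Ps. Setting this equal to supply: 242 - 8.5Ps = -37 + 9Ps, so Ps = 558/35.
Buyers pay Pb = 558/35 − 2 = 488/35; Q' = -37 + 9·(558/35) = 3727/35.
Buyers' price falls by P* − Pb = 524/35 − 488/35 = 36/35; sellers' price rises by Ps − P* = 558/35 − 524/35 = 34/35.
So producers capture (34/35)/2 = 17/35 of each unit of subsidy.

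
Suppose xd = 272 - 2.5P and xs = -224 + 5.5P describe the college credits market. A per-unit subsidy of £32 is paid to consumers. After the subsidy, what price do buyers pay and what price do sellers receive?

Buyers pay £40; sellers receive £72

Pre-subsidy: 272 - 2.5P = -224 + 5.5P gives P* = 62, x* = 117.
With the rebate, buyers effectively pay Pb = Ps − 32, where Ps is the price sellers receive.
Demand in terms of Ps becomes xd = 272 − 2.5(Ps − 32) = 352 - 2.5Ps. Setting this equal to supply: 352 - 2.5Ps = -224 + 5.5Ps, so Ps = 72.
Buyers pay Pb = 72 − 32 = 40; x' = -224 + 5.5·72 = 172.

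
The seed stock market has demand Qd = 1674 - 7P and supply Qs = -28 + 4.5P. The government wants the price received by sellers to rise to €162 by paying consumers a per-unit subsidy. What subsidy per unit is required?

At a seller price of 162, quantity supplied is -28 + 4.5·162 = 701.
Buyers absorb 701 only when they pay Pb with 1674 − 7·Pb = 701, i.e. Pb = 139.
s = Ps − Pb = 162 − 139 = 23.

Required subsidy s = €23 per unit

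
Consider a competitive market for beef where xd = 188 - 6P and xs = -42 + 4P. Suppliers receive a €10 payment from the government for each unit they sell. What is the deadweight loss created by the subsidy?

Pre-subsidy: 188 - 6P = -42 + 4P gives P* = 23, x* = 50.
With the subsidy, sellers receive Ps = Pb + 10 for each unit, where Pb is the price buyers pay.
Supply in terms of Pb becomes xs = -42 + 4(Pb + 10) = -2 + 4Pb. Setting this equal to demand: 188 - 6Pb = -2 + 4Pb, so Pb = 19.
Sellers receive Ps = 19 + 10 = 29; x' = 188 − 6·19 = 74.
The subsidy expands output by 74 − 50 = 24 past the efficient level; on those units the gap between marginal cost and willingness to pay runs from 0 up to 10.
DWL = ½ × 10 × 24 = 120.

Deadweight loss = €120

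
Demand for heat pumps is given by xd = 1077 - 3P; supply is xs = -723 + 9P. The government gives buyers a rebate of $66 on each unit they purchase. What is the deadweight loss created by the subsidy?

Pre-subsidy: 1077 - 3P = -723 + 9P gives P* = 150, x* = 627.
With the rebate, buyers effectively pay Pb = Ps − 66, where Ps is the price sellers receive.
Demand in terms of Ps becomes xd = 1077 − 3(Ps − 66) = 1275 - 3Ps. Setting this equal to supply: 1275 - 3Ps = -723 + 9Ps, so Ps = 166.5.
Buyers pay Pb = 166.5 − 66 = 100.5; x' = -723 + 9·166.5 = 775.5.
The subsidy expands output by 775.5 − 627 = 148.5 past the efficient level; on those units the gap between marginal cost and willingness to pay runs from 0 up to 66.
DWL = ½ × 66 × 148.5 = 4900.5.

Deadweight loss = $4900.5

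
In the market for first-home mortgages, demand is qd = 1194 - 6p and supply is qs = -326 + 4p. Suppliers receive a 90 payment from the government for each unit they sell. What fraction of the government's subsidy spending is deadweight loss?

DWL / government spending = 18/83

Pre-subsidy: 1194 - 6p = -326 + 4p gives p* = 152, q* = 282.
With the subsidy, sellers receive ps = pb + 90 for each unit, where pb is the price buyers pay.
Supply in terms of pb becomes qs = -326 + 4(pb + 90) = 34 + 4pb. Setting this equal to demand: 1194 - 6pb = 34 + 4pb, so pb = 116.
Sellers receive ps = 116 + 90 = 206; q' = 1194 − 6·116 = 498.
ΔCS = ½(282 + 498)(152 − 116) = 14040; ΔPS = ½(282 + 498)(206 − 152) = 21060.
Government spending = 90 × 498 = 44820.
DWL = ½ × 90 × (498 − 282) = 9720; fraction = 9720 / 44820 = 18/83.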